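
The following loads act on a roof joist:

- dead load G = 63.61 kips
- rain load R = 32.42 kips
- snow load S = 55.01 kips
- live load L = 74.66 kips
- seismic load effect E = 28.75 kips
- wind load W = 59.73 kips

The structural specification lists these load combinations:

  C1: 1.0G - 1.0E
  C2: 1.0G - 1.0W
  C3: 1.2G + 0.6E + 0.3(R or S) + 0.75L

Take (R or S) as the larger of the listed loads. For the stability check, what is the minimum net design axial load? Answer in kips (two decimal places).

(R or S) → S = 55.01 kips.
C1: 1.0(63.61) - 1.0(28.75) = 63.61 - 28.75 = 34.86
C2: 1.0(63.61) - 1.0(59.73) = 63.61 - 59.73 = 3.88
C3: 1.2(63.61) + 0.6(28.75) + 0.3(55.01) + 0.75(74.66) = 76.33 + 17.25 + 16.50 + 56.00 = 166.08
Combination 2 gives the minimum: 3.88 kips.

3.88 kips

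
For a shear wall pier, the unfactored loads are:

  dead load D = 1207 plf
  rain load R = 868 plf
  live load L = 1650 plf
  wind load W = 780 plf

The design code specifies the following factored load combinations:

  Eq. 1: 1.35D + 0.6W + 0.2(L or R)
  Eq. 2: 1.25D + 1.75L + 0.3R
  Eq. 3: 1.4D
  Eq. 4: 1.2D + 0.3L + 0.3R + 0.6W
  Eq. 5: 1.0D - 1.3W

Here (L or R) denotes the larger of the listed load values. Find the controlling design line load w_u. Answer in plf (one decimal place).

4656.7 plf

(L or R) → L = 1650 plf.
Eq. 1: 1.35(1207) + 0.6(780) + 0.2(1650) = 1629.5 + 468.0 + 330.0 = 2427.5
Eq. 2: 1.25(1207) + 1.75(1650) + 0.3(868) = 1508.8 + 2887.5 + 260.4 = 4656.7
Eq. 3: 1.4(1207) = 1689.8
Eq. 4: 1.2(1207) + 0.3(1650) + 0.3(868) + 0.6(780) = 1448.4 + 495.0 + 260.4 + 468.0 = 2671.8
Eq. 5: 1.0(1207) - 1.3(780) = 1207.0 - 1014.0 = 193.0
Maximum is from combination 2.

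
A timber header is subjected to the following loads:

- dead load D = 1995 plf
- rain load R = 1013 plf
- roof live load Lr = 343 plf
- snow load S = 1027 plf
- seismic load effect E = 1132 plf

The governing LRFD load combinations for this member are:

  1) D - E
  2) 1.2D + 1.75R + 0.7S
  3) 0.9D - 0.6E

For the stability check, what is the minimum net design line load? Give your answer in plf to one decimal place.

1) 1.0(1995) - 1.0(1132) = 1995.0 - 1132.0 = 863.0
2) 1.2(1995) + 1.75(1013) + 0.7(1027) = 2394.0 + 1772.8 + 718.9 = 4885.7
3) 0.9(1995) - 0.6(1132) = 1795.5 - 679.2 = 1116.3
Combination 1 gives the minimum: 863.0 plf.

863.0 plf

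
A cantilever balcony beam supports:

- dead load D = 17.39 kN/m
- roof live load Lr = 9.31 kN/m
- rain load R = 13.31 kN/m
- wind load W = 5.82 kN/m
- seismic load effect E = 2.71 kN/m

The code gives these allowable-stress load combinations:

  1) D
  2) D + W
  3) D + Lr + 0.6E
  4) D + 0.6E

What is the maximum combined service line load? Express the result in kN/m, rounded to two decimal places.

1) 1.0(17.39) = 17.39
2) 1.0(17.39) + 1.0(5.82) = 17.39 + 5.82 = 23.21
3) 1.0(17.39) + 1.0(9.31) + 0.6(2.71) = 17.39 + 9.31 + 1.63 = 28.33
4) 1.0(17.39) + 0.6(2.71) = 17.39 + 1.63 = 19.02
The controlling combination is 3, giving 28.33 kN/m.

28.33 kN/m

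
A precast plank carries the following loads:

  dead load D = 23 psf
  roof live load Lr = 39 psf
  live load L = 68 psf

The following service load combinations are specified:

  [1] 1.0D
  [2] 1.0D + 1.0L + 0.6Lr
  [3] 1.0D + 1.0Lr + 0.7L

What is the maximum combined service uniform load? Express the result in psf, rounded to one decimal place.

114.4 psf

[1] 1.0(23) = 23.0
[2] 1.0(23) + 1.0(68) + 0.6(39) = 23.0 + 68.0 + 23.4 = 114.4
[3] 1.0(23) + 1.0(39) + 0.7(68) = 23.0 + 39.0 + 47.6 = 109.6
The controlling combination is 2, giving 114.4 psf.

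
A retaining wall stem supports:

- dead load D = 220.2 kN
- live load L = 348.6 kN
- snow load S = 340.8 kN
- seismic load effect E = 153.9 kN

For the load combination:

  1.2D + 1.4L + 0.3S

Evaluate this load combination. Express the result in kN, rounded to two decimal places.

1.2(220.2) + 1.4(348.6) + 0.3(340.8) = 854.52
N_u = 854.52 kN.

854.52 kN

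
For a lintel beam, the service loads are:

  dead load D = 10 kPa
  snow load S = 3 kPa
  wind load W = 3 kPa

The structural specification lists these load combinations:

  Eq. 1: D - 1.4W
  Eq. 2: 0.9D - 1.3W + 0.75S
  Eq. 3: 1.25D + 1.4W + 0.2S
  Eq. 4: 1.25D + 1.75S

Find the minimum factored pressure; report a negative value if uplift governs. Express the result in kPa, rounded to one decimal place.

Eq. 1: 1.0(10) - 1.4(3) = 10.0 - 4.2 = 5.8
Eq. 2: 0.9(10) - 1.3(3) + 0.75(3) = 9.0 - 3.9 + 2.3 = 7.4
Eq. 3: 1.25(10) + 1.4(3) + 0.2(3) = 12.5 + 4.2 + 0.6 = 17.3
Eq. 4: 1.25(10) + 1.75(3) = 12.5 + 5.3 = 17.8
Combination 1 gives the minimum: 5.8 kPa.

5.8 kPa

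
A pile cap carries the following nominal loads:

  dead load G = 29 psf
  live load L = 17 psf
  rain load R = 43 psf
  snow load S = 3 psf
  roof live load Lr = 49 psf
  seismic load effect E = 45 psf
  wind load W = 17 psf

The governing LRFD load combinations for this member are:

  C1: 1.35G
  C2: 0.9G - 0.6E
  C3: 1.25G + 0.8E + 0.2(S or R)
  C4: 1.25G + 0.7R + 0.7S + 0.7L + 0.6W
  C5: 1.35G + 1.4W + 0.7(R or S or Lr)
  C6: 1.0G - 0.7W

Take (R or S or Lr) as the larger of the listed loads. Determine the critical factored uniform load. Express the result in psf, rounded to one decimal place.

97.3 psf

(S or R) → R = 43 psf; (R or S or Lr) → Lr = 49 psf.
C1: 1.35(29) = 39.2
C2: 0.9(29) - 0.6(45) = 26.1 - 27.0 = -0.9
C3: 1.25(29) + 0.8(45) + 0.2(43) = 36.3 + 36.0 + 8.6 = 80.9
C4: 1.25(29) + 0.7(43) + 0.7(3) + 0.7(17) + 0.6(17) = 36.3 + 30.1 + 2.1 + 11.9 + 10.2 = 90.6
C5: 1.35(29) + 1.4(17) + 0.7(49) = 39.2 + 23.8 + 34.3 = 97.3
C6: 1.0(29) - 0.7(17) = 29.0 - 11.9 = 17.1
Combination 5 governs: q_u = 97.3 psf.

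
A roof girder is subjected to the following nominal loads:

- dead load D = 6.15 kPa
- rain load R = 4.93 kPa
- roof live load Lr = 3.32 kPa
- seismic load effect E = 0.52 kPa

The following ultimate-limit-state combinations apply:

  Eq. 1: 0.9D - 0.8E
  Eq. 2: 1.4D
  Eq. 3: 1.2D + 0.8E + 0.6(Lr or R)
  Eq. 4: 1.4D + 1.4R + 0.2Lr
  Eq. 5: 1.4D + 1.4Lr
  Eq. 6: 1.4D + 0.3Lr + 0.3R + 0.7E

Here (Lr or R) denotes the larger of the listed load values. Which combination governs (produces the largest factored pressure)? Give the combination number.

(Lr or R) → R = 4.93 kPa.
Eq. 1: 0.9(6.15) - 0.8(0.52) = 5.54 - 0.42 = 5.12
Eq. 2: 1.4(6.15) = 8.61
Eq. 3: 1.2(6.15) + 0.8(0.52) + 0.6(4.93) = 10.75
Eq. 4: 1.4(6.15) + 1.4(4.93) + 0.2(3.32) = 16.18
Eq. 5: 1.4(6.15) + 1.4(3.32) = 8.61 + 4.65 = 13.26
Eq. 6: 1.4(6.15) + 0.3(3.32) + 0.3(4.93) + 0.7(0.52) = 8.61 + 1.00 + 1.48 + 0.36 = 11.45
The largest value is 16.18 kPa from combination 4.

Combination 4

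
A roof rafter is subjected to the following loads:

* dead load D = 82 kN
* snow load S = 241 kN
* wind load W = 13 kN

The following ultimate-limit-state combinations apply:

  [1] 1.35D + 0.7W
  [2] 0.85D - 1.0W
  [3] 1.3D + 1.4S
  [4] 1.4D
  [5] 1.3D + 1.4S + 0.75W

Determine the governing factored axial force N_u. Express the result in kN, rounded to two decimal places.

[1] 1.35(82) + 0.7(13) = 110.70 + 9.10 = 119.80
[2] 0.85(82) - 1.0(13) = 69.70 - 13.00 = 56.70
[3] 1.3(82) + 1.4(241) = 106.60 + 337.40 = 444.00
[4] 1.4(82) = 114.80
[5] 1.3(82) + 1.4(241) + 0.75(13) = 106.60 + 337.40 + 9.75 = 453.75
Combination 5 governs: N_u = 453.75 kN.

453.75 kN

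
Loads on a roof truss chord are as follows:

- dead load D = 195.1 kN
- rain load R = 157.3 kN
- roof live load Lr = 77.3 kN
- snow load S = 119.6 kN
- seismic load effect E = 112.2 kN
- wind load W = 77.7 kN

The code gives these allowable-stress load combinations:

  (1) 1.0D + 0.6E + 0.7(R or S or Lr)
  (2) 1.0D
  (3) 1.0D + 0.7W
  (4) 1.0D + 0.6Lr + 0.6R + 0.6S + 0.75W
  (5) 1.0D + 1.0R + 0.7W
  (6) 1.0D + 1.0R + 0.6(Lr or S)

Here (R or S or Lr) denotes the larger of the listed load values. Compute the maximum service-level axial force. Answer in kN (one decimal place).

(R or S or Lr) → R = 157.3 kN; (Lr or S) → S = 119.6 kN.
(1) 1.0(195.1) + 0.6(112.2) + 0.7(157.3) = 195.1 + 67.3 + 110.1 = 372.5
(2) 1.0(195.1) = 195.1
(3) 1.0(195.1) + 0.7(77.7) = 195.1 + 54.4 = 249.5
(4) 1.0(195.1) + 0.6(77.3) + 0.6(157.3) + 0.6(119.6) + 0.75(77.7) = 465.9
(5) 1.0(195.1) + 1.0(157.3) + 0.7(77.7) = 195.1 + 157.3 + 54.4 = 406.8
(6) 1.0(195.1) + 1.0(157.3) + 0.6(119.6) = 195.1 + 157.3 + 71.8 = 424.2
Combination 4 governs: N = 465.9 kN.

465.9 kN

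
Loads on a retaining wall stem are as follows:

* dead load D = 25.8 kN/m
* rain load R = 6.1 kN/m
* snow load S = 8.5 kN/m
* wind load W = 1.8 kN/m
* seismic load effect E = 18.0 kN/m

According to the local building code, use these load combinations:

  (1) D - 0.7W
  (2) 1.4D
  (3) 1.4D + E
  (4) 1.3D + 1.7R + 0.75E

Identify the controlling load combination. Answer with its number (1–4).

Combination 4

(1) 1.0(25.8) - 0.7(1.8) = 25.8 - 1.3 = 24.5
(2) 1.4(25.8) = 36.1
(3) 1.4(25.8) + 1.0(18.0) = 36.1 + 18.0 = 54.1
(4) 1.3(25.8) + 1.7(6.1) + 0.75(18.0) = 33.5 + 10.4 + 13.5 = 57.4
The largest value is 57.4 kN/m from combination 4.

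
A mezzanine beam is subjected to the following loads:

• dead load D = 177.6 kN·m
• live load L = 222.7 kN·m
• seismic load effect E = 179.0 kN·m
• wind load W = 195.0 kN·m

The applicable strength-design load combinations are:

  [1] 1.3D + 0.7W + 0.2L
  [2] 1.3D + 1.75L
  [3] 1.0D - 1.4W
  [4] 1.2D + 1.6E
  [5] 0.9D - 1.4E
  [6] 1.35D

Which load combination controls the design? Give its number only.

Combination 2

[1] 1.3(177.6) + 0.7(195.0) + 0.2(222.7) = 411.92
[2] 1.3(177.6) + 1.75(222.7) = 620.61
[3] 1.0(177.6) - 1.4(195.0) = -95.40
[4] 1.2(177.6) + 1.6(179.0) = 499.52
[5] 0.9(177.6) - 1.4(179.0) = -90.76
[6] 1.35(177.6) = 239.76
The largest value is 620.61 kN·m from combination 2.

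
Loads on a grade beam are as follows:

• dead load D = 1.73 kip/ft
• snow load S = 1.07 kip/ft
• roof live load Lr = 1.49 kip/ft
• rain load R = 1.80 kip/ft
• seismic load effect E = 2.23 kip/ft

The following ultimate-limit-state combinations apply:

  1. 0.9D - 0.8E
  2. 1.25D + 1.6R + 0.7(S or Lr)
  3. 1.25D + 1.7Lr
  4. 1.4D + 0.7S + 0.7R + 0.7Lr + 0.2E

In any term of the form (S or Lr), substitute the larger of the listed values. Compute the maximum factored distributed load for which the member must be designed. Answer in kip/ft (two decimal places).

(S or Lr) → Lr = 1.49 kip/ft.
1. 0.9(1.73) - 0.8(2.23) = -0.23
2. 1.25(1.73) + 1.6(1.80) + 0.7(1.49) = 6.09
3. 1.25(1.73) + 1.7(1.49) = 4.70
4. 1.4(1.73) + 0.7(1.07) + 0.7(1.80) + 0.7(1.49) + 0.2(2.23) = 2.42 + 0.75 + 1.26 + 1.04 + 0.45 = 5.92
Maximum is from combination 2.

6.09 kip/ft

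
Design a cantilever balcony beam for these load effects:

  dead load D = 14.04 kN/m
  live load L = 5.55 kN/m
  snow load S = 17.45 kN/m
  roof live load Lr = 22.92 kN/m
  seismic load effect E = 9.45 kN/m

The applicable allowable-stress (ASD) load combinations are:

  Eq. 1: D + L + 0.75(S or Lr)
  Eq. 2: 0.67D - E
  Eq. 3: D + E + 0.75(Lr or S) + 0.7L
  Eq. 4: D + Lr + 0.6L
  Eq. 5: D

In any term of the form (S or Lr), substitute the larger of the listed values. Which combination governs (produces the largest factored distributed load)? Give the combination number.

Combination 3

(S or Lr) → Lr = 22.92 kN/m; (Lr or S) → Lr = 22.92 kN/m.
Eq. 1: 1.0(14.04) + 1.0(5.55) + 0.75(22.92) = 14.04 + 5.55 + 17.19 = 36.78
Eq. 2: 0.67(14.04) - 1.0(9.45) = 9.41 - 9.45 = -0.04
Eq. 3: 1.0(14.04) + 1.0(9.45) + 0.75(22.92) + 0.7(5.55) = 14.04 + 9.45 + 17.19 + 3.89 = 44.57
Eq. 4: 1.0(14.04) + 1.0(22.92) + 0.6(5.55) = 14.04 + 22.92 + 3.33 = 40.29
Eq. 5: 1.0(14.04) = 14.04
The largest value is 44.57 kN/m from combination 3.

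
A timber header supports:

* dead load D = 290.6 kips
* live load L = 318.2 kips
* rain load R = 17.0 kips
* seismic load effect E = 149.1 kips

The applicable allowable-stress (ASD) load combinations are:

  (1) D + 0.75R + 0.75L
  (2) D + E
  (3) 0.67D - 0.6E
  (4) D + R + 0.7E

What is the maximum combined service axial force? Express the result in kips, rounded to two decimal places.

542.00 kips

(1) 1.0(290.6) + 0.75(17.0) + 0.75(318.2) = 290.60 + 12.75 + 238.65 = 542.00
(2) 1.0(290.6) + 1.0(149.1) = 290.60 + 149.10 = 439.70
(3) 0.67(290.6) - 0.6(149.1) = 194.70 - 89.46 = 105.24
(4) 1.0(290.6) + 1.0(17.0) + 0.7(149.1) = 290.60 + 17.00 + 104.37 = 411.97
Maximum is from combination 1.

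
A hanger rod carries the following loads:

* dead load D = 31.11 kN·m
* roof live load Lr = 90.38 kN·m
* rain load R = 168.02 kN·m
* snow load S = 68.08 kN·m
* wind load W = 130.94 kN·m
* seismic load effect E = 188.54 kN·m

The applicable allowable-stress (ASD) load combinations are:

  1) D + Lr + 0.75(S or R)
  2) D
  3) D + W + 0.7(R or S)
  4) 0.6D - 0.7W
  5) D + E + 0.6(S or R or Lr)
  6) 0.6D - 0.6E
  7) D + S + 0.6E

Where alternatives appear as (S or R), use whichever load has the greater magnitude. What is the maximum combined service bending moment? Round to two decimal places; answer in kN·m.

(S or R) → R = 168.02 kN·m; (R or S) → R = 168.02 kN·m; (S or R or Lr) → R = 168.02 kN·m.
1) 1.0(31.11) + 1.0(90.38) + 0.75(168.02) = 31.11 + 90.38 + 126.02 = 247.51
2) 1.0(31.11) = 31.11
3) 1.0(31.11) + 1.0(130.94) + 0.7(168.02) = 31.11 + 130.94 + 117.61 = 279.66
4) 0.6(31.11) - 0.7(130.94) = 18.67 - 91.66 = -72.99
5) 1.0(31.11) + 1.0(188.54) + 0.6(168.02) = 31.11 + 188.54 + 100.81 = 320.46
6) 0.6(31.11) - 0.6(188.54) = -94.46
7) 1.0(31.11) + 1.0(68.08) + 0.6(188.54) = 31.11 + 68.08 + 113.12 = 212.31
Combination 5 governs: M = 320.46 kN·m.

320.46 kN·m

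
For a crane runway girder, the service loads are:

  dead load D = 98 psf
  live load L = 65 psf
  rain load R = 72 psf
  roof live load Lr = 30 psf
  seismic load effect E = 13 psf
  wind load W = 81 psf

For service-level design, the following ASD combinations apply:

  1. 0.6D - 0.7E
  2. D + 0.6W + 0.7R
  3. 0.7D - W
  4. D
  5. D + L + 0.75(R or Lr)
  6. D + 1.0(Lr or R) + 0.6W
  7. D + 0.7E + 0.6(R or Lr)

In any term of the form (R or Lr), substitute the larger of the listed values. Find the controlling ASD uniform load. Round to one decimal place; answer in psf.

(R or Lr) → R = 72 psf; (Lr or R) → R = 72 psf.
1. 0.6(98) - 0.7(13) = 49.7
2. 1.0(98) + 0.6(81) + 0.7(72) = 197.0
3. 0.7(98) - 1.0(81) = -12.4
4. 1.0(98) = 98.0
5. 1.0(98) + 1.0(65) + 0.75(72) = 217.0
6. 1.0(98) + 1.0(72) + 0.6(81) = 218.6
7. 1.0(98) + 0.7(13) + 0.6(72) = 150.3
Combination 6 governs: q = 218.6 psf.

218.6 psf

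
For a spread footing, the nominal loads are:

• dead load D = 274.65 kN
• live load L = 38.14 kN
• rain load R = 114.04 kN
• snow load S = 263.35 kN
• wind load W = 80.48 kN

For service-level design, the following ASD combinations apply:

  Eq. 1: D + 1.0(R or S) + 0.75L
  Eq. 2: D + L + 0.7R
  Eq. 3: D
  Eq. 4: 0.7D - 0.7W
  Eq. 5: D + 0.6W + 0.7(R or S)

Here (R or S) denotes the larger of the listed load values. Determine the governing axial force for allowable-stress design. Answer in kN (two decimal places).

566.61 kN

(R or S) → S = 263.35 kN.
Eq. 1: 1.0(274.65) + 1.0(263.35) + 0.75(38.14) = 566.61
Eq. 2: 1.0(274.65) + 1.0(38.14) + 0.7(114.04) = 392.62
Eq. 3: 1.0(274.65) = 274.65
Eq. 4: 0.7(274.65) - 0.7(80.48) = 135.92
Eq. 5: 1.0(274.65) + 0.6(80.48) + 0.7(263.35) = 507.28
Combination 1 governs: N = 566.61 kN.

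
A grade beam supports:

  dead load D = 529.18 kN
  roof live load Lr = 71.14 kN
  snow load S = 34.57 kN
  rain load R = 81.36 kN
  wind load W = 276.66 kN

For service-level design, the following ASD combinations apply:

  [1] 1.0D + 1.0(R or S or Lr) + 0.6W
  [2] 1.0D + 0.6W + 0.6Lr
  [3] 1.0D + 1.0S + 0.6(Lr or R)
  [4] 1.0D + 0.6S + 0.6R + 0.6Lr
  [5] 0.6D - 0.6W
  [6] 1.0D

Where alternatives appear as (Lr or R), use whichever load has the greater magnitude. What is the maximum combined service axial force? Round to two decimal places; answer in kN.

(R or S or Lr) → R = 81.36 kN; (Lr or R) → R = 81.36 kN.
[1] 1.0(529.18) + 1.0(81.36) + 0.6(276.66) = 529.18 + 81.36 + 166.00 = 776.54
[2] 1.0(529.18) + 0.6(276.66) + 0.6(71.14) = 529.18 + 166.00 + 42.68 = 737.86
[3] 1.0(529.18) + 1.0(34.57) + 0.6(81.36) = 529.18 + 34.57 + 48.82 = 612.57
[4] 1.0(529.18) + 0.6(34.57) + 0.6(81.36) + 0.6(71.14) = 529.18 + 20.74 + 48.82 + 42.68 = 641.42
[5] 0.6(529.18) - 0.6(276.66) = 317.51 - 166.00 = 151.51
[6] 1.0(529.18) = 529.18
Maximum is from combination 1.

776.54 kN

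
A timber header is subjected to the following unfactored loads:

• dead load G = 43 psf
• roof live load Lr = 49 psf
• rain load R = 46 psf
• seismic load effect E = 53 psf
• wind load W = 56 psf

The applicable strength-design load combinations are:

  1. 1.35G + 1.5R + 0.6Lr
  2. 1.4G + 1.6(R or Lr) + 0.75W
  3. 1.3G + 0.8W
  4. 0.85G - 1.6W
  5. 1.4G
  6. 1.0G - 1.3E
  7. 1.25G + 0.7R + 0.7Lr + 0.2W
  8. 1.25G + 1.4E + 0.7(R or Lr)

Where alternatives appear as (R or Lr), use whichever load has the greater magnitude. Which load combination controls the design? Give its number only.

(R or Lr) → Lr = 49 psf.
1. 1.35(43) + 1.5(46) + 0.6(49) = 58.1 + 69.0 + 29.4 = 156.5
2. 1.4(43) + 1.6(49) + 0.75(56) = 60.2 + 78.4 + 42.0 = 180.6
3. 1.3(43) + 0.8(56) = 55.9 + 44.8 = 100.7
4. 0.85(43) - 1.6(56) = -53.1
5. 1.4(43) = 60.2
6. 1.0(43) - 1.3(53) = 43.0 - 68.9 = -25.9
7. 1.25(43) + 0.7(46) + 0.7(49) + 0.2(56) = 53.8 + 32.2 + 34.3 + 11.2 = 131.5
8. 1.25(43) + 1.4(53) + 0.7(49) = 53.8 + 74.2 + 34.3 = 162.3
The largest value is 180.6 psf from combination 2.

Combination 2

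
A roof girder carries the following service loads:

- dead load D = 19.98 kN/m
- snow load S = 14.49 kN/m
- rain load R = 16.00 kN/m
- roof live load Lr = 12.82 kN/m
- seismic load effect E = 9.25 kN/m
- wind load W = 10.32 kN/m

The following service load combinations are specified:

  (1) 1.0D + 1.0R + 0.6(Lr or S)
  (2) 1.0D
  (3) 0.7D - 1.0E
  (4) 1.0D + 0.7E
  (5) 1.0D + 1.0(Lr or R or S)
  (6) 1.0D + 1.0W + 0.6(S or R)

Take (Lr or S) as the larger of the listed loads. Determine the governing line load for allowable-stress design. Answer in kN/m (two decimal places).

44.67 kN/m

(Lr or S) → S = 14.49 kN/m; (Lr or R or S) → R = 16.00 kN/m; (S or R) → R = 16.00 kN/m.
(1) 1.0(19.98) + 1.0(16.00) + 0.6(14.49) = 19.98 + 16.00 + 8.69 = 44.67
(2) 1.0(19.98) = 19.98
(3) 0.7(19.98) - 1.0(9.25) = 13.99 - 9.25 = 4.74
(4) 1.0(19.98) + 0.7(9.25) = 19.98 + 6.48 = 26.46
(5) 1.0(19.98) + 1.0(16.00) = 19.98 + 16.00 = 35.98
(6) 1.0(19.98) + 1.0(10.32) + 0.6(16.00) = 19.98 + 10.32 + 9.60 = 39.90
The controlling combination is 1, giving 44.67 kN/m.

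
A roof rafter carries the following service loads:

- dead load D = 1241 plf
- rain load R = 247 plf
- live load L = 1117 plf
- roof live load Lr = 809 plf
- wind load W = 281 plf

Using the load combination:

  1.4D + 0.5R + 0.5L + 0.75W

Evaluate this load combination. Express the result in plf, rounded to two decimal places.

1.4(1241) + 0.5(247) + 0.5(1117) + 0.75(281) = 1737.40 + 123.50 + 558.50 + 210.75 = 2630.15
w_u = 2630.15 plf.

2630.15 plf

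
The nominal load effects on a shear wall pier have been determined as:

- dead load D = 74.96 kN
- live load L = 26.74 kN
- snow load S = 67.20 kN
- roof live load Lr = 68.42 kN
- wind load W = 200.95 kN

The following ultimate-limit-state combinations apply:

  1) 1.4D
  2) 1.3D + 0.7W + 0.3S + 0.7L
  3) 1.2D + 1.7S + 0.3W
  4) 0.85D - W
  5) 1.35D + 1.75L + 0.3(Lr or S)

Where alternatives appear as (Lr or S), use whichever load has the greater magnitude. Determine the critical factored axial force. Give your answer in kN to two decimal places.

276.99 kN

(Lr or S) → Lr = 68.42 kN.
1) 1.4(74.96) = 104.94
2) 1.3(74.96) + 0.7(200.95) + 0.3(67.20) + 0.7(26.74) = 276.99
3) 1.2(74.96) + 1.7(67.20) + 0.3(200.95) = 264.48
4) 0.85(74.96) - 1.0(200.95) = -137.23
5) 1.35(74.96) + 1.75(26.74) + 0.3(68.42) = 168.52
The controlling combination is 2, giving 276.99 kN.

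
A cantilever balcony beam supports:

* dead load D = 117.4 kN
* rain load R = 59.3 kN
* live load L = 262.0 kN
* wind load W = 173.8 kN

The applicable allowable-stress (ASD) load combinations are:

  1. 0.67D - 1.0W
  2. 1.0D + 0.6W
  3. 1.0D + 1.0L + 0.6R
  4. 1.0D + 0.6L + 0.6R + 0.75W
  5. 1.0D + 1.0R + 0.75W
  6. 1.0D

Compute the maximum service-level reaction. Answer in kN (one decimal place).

1. 0.67(117.4) - 1.0(173.8) = 78.7 - 173.8 = -95.1
2. 1.0(117.4) + 0.6(173.8) = 117.4 + 104.3 = 221.7
3. 1.0(117.4) + 1.0(262.0) + 0.6(59.3) = 117.4 + 262.0 + 35.6 = 415.0
4. 1.0(117.4) + 0.6(262.0) + 0.6(59.3) + 0.75(173.8) = 440.5
5. 1.0(117.4) + 1.0(59.3) + 0.75(173.8) = 117.4 + 59.3 + 130.4 = 307.1
6. 1.0(117.4) = 117.4
Combination 4 governs: V = 440.5 kN.

440.5 kN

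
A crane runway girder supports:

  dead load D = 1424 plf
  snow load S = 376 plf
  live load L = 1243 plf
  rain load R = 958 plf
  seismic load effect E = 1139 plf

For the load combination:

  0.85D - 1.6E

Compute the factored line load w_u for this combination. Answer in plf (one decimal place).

0.85(1424) - 1.6(1139) = -612.0
w_u = -612.0 plf.

-612.0 plf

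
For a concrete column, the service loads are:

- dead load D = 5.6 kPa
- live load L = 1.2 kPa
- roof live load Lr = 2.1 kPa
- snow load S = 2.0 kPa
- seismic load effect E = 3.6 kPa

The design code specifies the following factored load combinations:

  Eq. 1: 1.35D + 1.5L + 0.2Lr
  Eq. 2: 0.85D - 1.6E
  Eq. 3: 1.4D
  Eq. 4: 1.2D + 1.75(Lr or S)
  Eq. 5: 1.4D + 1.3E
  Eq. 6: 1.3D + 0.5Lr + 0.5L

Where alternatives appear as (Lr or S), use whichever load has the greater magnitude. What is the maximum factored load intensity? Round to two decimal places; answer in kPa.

12.52 kPa

(Lr or S) → Lr = 2.1 kPa.
Eq. 1: 1.35(5.6) + 1.5(1.2) + 0.2(2.1) = 9.78
Eq. 2: 0.85(5.6) - 1.6(3.6) = -1.00
Eq. 3: 1.4(5.6) = 7.84
Eq. 4: 1.2(5.6) + 1.75(2.1) = 10.40
Eq. 5: 1.4(5.6) + 1.3(3.6) = 12.52
Eq. 6: 1.3(5.6) + 0.5(2.1) + 0.5(1.2) = 8.93
The controlling combination is 5, giving 12.52 kPa.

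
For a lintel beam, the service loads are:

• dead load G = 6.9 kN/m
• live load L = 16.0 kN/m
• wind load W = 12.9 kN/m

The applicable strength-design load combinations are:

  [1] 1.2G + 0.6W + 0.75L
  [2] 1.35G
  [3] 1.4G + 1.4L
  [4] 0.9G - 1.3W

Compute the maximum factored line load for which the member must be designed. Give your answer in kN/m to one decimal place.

32.1 kN/m

[1] 1.2(6.9) + 0.6(12.9) + 0.75(16.0) = 8.3 + 7.7 + 12.0 = 28.0
[2] 1.35(6.9) = 9.3
[3] 1.4(6.9) + 1.4(16.0) = 9.7 + 22.4 = 32.1
[4] 0.9(6.9) - 1.3(12.9) = 6.2 - 16.8 = -10.6
The controlling combination is 3, giving 32.1 kN/m.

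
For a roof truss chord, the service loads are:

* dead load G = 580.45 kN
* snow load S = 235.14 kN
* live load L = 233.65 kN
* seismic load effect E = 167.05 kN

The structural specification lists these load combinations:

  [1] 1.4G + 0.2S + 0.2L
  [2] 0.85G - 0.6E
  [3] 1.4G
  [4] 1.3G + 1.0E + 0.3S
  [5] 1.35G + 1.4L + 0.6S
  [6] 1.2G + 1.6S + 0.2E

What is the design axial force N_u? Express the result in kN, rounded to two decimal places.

[1] 1.4(580.45) + 0.2(235.14) + 0.2(233.65) = 812.63 + 47.03 + 46.73 = 906.39
[2] 0.85(580.45) - 0.6(167.05) = 493.38 - 100.23 = 393.15
[3] 1.4(580.45) = 812.63
[4] 1.3(580.45) + 1.0(167.05) + 0.3(235.14) = 754.59 + 167.05 + 70.54 = 992.18
[5] 1.35(580.45) + 1.4(233.65) + 0.6(235.14) = 783.61 + 327.11 + 141.08 = 1251.80
[6] 1.2(580.45) + 1.6(235.14) + 0.2(167.05) = 696.54 + 376.22 + 33.41 = 1106.17
The controlling combination is 5, giving 1251.80 kN.

1251.80 kN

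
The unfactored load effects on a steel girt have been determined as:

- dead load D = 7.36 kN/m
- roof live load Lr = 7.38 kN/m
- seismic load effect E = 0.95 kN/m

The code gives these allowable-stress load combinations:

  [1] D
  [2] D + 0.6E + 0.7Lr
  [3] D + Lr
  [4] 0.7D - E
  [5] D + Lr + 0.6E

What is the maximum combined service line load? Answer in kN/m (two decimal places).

15.31 kN/m

[1] 1.0(7.36) = 7.36
[2] 1.0(7.36) + 0.6(0.95) + 0.7(7.38) = 13.10
[3] 1.0(7.36) + 1.0(7.38) = 14.74
[4] 0.7(7.36) - 1.0(0.95) = 4.20
[5] 1.0(7.36) + 1.0(7.38) + 0.6(0.95) = 15.31
Combination 5 governs: w = 15.31 kN/m.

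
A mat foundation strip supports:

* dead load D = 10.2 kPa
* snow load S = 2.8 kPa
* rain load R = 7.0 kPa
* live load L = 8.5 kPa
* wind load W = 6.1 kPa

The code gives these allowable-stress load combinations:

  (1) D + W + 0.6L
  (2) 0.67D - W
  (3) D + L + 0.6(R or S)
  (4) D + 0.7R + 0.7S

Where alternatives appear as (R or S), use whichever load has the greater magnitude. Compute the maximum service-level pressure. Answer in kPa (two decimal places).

(R or S) → R = 7.0 kPa.
(1) 1.0(10.2) + 1.0(6.1) + 0.6(8.5) = 21.40
(2) 0.67(10.2) - 1.0(6.1) = 0.73
(3) 1.0(10.2) + 1.0(8.5) + 0.6(7.0) = 22.90
(4) 1.0(10.2) + 0.7(7.0) + 0.7(2.8) = 17.06
Maximum is from combination 3.

22.90 kPa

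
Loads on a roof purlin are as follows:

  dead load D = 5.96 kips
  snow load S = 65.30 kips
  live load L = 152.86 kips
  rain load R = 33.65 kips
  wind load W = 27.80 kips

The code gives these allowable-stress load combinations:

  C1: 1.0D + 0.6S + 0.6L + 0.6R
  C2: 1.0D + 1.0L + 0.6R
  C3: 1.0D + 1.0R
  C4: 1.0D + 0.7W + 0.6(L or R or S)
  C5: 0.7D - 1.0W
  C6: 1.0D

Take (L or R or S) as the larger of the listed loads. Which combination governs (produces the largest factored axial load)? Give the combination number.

Combination 2

(L or R or S) → L = 152.86 kips.
C1: 1.0(5.96) + 0.6(65.30) + 0.6(152.86) + 0.6(33.65) = 157.05
C2: 1.0(5.96) + 1.0(152.86) + 0.6(33.65) = 179.01
C3: 1.0(5.96) + 1.0(33.65) = 39.61
C4: 1.0(5.96) + 0.7(27.80) + 0.6(152.86) = 117.14
C5: 0.7(5.96) - 1.0(27.80) = -23.63
C6: 1.0(5.96) = 5.96
The largest value is 179.01 kips from combination 2.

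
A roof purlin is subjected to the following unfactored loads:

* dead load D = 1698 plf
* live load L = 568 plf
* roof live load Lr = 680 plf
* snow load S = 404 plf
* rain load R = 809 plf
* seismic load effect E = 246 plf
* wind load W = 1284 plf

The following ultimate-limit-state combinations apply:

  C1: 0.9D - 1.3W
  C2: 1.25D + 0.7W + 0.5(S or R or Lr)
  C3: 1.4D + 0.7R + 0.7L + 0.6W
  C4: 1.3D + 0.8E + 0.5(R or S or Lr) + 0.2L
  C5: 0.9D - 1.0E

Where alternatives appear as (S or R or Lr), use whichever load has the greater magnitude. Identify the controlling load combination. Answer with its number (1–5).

(S or R or Lr) → R = 809 plf; (R or S or Lr) → R = 809 plf.
C1: 0.9(1698) - 1.3(1284) = -141.00
C2: 1.25(1698) + 0.7(1284) + 0.5(809) = 3425.80
C3: 1.4(1698) + 0.7(809) + 0.7(568) + 0.6(1284) = 4111.50
C4: 1.3(1698) + 0.8(246) + 0.5(809) + 0.2(568) = 2922.30
C5: 0.9(1698) - 1.0(246) = 1282.20
The largest value is 4111.50 plf from combination 3.

Combination 3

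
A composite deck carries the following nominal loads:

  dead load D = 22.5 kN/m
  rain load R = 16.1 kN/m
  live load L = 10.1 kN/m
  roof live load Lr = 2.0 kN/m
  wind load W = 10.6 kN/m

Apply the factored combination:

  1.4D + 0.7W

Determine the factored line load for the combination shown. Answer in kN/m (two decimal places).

1.4(22.5) + 0.7(10.6) = 31.50 + 7.42 = 38.92
w_u = 38.92 kN/m.

38.92 kN/m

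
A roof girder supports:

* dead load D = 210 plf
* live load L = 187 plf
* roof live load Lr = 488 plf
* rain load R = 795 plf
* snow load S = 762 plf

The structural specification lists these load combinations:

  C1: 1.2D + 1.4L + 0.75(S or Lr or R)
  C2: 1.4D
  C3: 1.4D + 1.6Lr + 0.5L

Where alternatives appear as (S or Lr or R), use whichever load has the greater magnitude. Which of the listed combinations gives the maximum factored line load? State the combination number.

(S or Lr or R) → R = 795 plf.
C1: 1.2(210) + 1.4(187) + 0.75(795) = 252.00 + 261.80 + 596.25 = 1110.05
C2: 1.4(210) = 294.00
C3: 1.4(210) + 1.6(488) + 0.5(187) = 294.00 + 780.80 + 93.50 = 1168.30
The largest value is 1168.30 plf from combination 3.

Combination 3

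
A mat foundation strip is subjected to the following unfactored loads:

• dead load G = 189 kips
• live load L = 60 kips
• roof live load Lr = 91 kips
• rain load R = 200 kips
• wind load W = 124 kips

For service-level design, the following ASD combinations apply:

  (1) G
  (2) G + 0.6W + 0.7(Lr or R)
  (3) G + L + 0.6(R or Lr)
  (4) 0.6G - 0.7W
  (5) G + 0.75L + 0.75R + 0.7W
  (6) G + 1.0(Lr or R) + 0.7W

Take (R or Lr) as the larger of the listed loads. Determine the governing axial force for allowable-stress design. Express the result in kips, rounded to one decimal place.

475.8 kips

(Lr or R) → R = 200 kips; (R or Lr) → R = 200 kips.
(1) 1.0(189) = 189.0
(2) 1.0(189) + 0.6(124) + 0.7(200) = 403.4
(3) 1.0(189) + 1.0(60) + 0.6(200) = 369.0
(4) 0.6(189) - 0.7(124) = 26.6
(5) 1.0(189) + 0.75(60) + 0.75(200) + 0.7(124) = 470.8
(6) 1.0(189) + 1.0(200) + 0.7(124) = 475.8
The controlling combination is 6, giving 475.8 kips.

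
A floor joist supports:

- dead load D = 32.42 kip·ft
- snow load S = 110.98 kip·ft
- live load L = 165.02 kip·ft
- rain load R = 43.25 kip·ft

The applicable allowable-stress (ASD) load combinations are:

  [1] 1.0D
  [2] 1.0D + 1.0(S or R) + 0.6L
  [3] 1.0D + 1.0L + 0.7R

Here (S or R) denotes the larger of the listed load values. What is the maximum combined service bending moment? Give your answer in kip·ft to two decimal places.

(S or R) → S = 110.98 kip·ft.
[1] 1.0(32.42) = 32.42
[2] 1.0(32.42) + 1.0(110.98) + 0.6(165.02) = 32.42 + 110.98 + 99.01 = 242.41
[3] 1.0(32.42) + 1.0(165.02) + 0.7(43.25) = 32.42 + 165.02 + 30.28 = 227.72
Maximum is from combination 2.

242.41 kip·ft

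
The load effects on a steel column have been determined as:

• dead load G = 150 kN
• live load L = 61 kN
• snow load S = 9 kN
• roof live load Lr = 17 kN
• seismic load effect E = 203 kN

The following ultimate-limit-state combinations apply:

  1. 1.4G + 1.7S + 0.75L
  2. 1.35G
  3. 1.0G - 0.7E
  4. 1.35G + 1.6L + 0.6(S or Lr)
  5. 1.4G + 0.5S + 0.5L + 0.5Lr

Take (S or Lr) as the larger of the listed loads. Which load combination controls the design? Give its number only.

(S or Lr) → Lr = 17 kN.
1. 1.4(150) + 1.7(9) + 0.75(61) = 271.1
2. 1.35(150) = 202.5
3. 1.0(150) - 0.7(203) = 7.9
4. 1.35(150) + 1.6(61) + 0.6(17) = 310.3
5. 1.4(150) + 0.5(9) + 0.5(61) + 0.5(17) = 253.5
The largest value is 310.3 kN from combination 4.

Combination 4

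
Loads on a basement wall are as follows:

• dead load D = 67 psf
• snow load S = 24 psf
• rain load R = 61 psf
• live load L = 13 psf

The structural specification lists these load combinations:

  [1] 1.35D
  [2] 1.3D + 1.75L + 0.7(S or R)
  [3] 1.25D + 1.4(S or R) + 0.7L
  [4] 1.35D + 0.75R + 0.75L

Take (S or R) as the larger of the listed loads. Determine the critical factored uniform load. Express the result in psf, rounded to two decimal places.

(S or R) → R = 61 psf.
[1] 1.35(67) = 90.45
[2] 1.3(67) + 1.75(13) + 0.7(61) = 152.55
[3] 1.25(67) + 1.4(61) + 0.7(13) = 178.25
[4] 1.35(67) + 0.75(61) + 0.75(13) = 145.95
Maximum is from combination 3.

178.25 psf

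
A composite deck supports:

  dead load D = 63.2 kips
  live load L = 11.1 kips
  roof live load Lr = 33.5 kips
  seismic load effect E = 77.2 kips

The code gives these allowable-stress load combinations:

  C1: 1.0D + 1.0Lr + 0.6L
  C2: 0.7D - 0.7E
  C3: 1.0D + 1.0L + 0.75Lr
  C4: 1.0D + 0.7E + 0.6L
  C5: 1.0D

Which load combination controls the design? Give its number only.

Combination 4

C1: 1.0(63.2) + 1.0(33.5) + 0.6(11.1) = 63.20 + 33.50 + 6.66 = 103.36
C2: 0.7(63.2) - 0.7(77.2) = 44.24 - 54.04 = -9.80
C3: 1.0(63.2) + 1.0(11.1) + 0.75(33.5) = 63.20 + 11.10 + 25.13 = 99.43
C4: 1.0(63.2) + 0.7(77.2) + 0.6(11.1) = 63.20 + 54.04 + 6.66 = 123.90
C5: 1.0(63.2) = 63.20
The largest value is 123.90 kips from combination 4.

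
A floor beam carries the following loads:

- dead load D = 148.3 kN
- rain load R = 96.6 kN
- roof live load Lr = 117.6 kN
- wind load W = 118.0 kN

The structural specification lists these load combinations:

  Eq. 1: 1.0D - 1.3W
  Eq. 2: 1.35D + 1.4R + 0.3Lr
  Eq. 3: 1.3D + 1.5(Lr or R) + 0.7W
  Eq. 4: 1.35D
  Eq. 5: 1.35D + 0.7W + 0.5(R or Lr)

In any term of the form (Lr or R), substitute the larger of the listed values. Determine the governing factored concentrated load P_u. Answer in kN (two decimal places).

451.79 kN

(Lr or R) → Lr = 117.6 kN; (R or Lr) → Lr = 117.6 kN.
Eq. 1: 1.0(148.3) - 1.3(118.0) = 148.30 - 153.40 = -5.10
Eq. 2: 1.35(148.3) + 1.4(96.6) + 0.3(117.6) = 200.21 + 135.24 + 35.28 = 370.73
Eq. 3: 1.3(148.3) + 1.5(117.6) + 0.7(118.0) = 192.79 + 176.40 + 82.60 = 451.79
Eq. 4: 1.35(148.3) = 200.21
Eq. 5: 1.35(148.3) + 0.7(118.0) + 0.5(117.6) = 200.21 + 82.60 + 58.80 = 341.61
Maximum is from combination 3.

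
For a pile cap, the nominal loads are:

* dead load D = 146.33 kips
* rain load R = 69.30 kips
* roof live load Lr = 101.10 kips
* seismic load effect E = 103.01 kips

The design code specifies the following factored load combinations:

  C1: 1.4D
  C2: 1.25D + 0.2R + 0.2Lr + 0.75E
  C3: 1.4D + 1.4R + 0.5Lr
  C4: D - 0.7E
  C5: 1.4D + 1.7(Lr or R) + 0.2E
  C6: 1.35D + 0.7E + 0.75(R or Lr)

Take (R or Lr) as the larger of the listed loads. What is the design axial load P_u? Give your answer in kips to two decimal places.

(Lr or R) → Lr = 101.10 kips; (R or Lr) → Lr = 101.10 kips.
C1: 1.4(146.33) = 204.86
C2: 1.25(146.33) + 0.2(69.30) + 0.2(101.10) + 0.75(103.01) = 294.25
C3: 1.4(146.33) + 1.4(69.30) + 0.5(101.10) = 352.43
C4: 1.0(146.33) - 0.7(103.01) = 74.22
C5: 1.4(146.33) + 1.7(101.10) + 0.2(103.01) = 397.33
C6: 1.35(146.33) + 0.7(103.01) + 0.75(101.10) = 345.48
The controlling combination is 5, giving 397.33 kips.

397.33 kips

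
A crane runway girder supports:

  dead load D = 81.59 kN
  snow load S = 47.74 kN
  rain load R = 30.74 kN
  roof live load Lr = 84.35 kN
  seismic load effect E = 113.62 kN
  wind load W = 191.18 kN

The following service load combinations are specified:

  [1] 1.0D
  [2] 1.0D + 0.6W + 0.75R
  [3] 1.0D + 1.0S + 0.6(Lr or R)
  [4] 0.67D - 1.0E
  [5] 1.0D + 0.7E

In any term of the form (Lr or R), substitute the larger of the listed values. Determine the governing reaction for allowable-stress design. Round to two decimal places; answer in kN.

219.35 kN

(Lr or R) → Lr = 84.35 kN.
[1] 1.0(81.59) = 81.59
[2] 1.0(81.59) + 0.6(191.18) + 0.75(30.74) = 219.35
[3] 1.0(81.59) + 1.0(47.74) + 0.6(84.35) = 81.59 + 47.74 + 50.61 = 179.94
[4] 0.67(81.59) - 1.0(113.62) = 54.67 - 113.62 = -58.95
[5] 1.0(81.59) + 0.7(113.62) = 81.59 + 79.53 = 161.12
The controlling combination is 2, giving 219.35 kN.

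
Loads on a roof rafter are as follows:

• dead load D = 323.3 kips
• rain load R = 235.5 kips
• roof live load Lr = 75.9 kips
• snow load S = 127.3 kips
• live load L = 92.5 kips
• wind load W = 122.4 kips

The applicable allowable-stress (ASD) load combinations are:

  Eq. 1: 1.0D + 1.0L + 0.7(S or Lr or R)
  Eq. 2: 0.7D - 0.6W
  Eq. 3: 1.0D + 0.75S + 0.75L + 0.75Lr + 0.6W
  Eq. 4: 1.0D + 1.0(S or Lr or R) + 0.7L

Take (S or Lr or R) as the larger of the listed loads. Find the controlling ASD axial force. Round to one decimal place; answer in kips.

(S or Lr or R) → R = 235.5 kips.
Eq. 1: 1.0(323.3) + 1.0(92.5) + 0.7(235.5) = 323.3 + 92.5 + 164.9 = 580.7
Eq. 2: 0.7(323.3) - 0.6(122.4) = 226.3 - 73.4 = 152.9
Eq. 3: 1.0(323.3) + 0.75(127.3) + 0.75(92.5) + 0.75(75.9) + 0.6(122.4) = 323.3 + 95.5 + 69.4 + 56.9 + 73.4 = 618.5
Eq. 4: 1.0(323.3) + 1.0(235.5) + 0.7(92.5) = 323.3 + 235.5 + 64.8 = 623.6
Maximum is from combination 4.

623.6 kips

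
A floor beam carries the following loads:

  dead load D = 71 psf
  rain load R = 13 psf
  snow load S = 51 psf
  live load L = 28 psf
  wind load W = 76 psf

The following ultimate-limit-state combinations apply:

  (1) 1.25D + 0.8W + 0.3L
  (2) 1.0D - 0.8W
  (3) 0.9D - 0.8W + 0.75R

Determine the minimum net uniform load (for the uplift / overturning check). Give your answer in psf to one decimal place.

(1) 1.25(71) + 0.8(76) + 0.3(28) = 158.0
(2) 1.0(71) - 0.8(76) = 10.2
(3) 0.9(71) - 0.8(76) + 0.75(13) = 12.9
Combination 2 gives the minimum: 10.2 psf.

10.2 psf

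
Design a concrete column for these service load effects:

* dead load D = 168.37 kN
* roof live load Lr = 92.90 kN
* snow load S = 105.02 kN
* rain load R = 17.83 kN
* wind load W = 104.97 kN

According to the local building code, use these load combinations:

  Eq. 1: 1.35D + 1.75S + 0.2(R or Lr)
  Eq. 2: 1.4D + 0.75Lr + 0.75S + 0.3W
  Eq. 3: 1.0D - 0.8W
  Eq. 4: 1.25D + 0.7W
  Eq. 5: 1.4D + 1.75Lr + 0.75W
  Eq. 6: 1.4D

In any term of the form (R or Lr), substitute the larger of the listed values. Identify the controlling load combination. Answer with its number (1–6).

(R or Lr) → Lr = 92.90 kN.
Eq. 1: 1.35(168.37) + 1.75(105.02) + 0.2(92.90) = 429.66
Eq. 2: 1.4(168.37) + 0.75(92.90) + 0.75(105.02) + 0.3(104.97) = 415.65
Eq. 3: 1.0(168.37) - 0.8(104.97) = 168.37 - 83.98 = 84.39
Eq. 4: 1.25(168.37) + 0.7(104.97) = 210.46 + 73.48 = 283.94
Eq. 5: 1.4(168.37) + 1.75(92.90) + 0.75(104.97) = 477.02
Eq. 6: 1.4(168.37) = 235.72
The largest value is 477.02 kN from combination 5.

Combination 5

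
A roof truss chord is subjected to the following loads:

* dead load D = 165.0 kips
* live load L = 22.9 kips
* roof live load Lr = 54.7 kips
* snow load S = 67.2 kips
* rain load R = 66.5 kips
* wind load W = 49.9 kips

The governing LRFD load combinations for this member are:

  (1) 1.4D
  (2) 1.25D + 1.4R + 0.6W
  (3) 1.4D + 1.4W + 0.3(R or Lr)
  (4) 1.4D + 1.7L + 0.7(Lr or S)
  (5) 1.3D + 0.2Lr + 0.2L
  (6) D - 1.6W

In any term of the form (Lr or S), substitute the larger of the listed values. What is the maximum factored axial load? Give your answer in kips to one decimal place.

(R or Lr) → R = 66.5 kips; (Lr or S) → S = 67.2 kips.
(1) 1.4(165.0) = 231.0
(2) 1.25(165.0) + 1.4(66.5) + 0.6(49.9) = 206.3 + 93.1 + 29.9 = 329.3
(3) 1.4(165.0) + 1.4(49.9) + 0.3(66.5) = 320.8
(4) 1.4(165.0) + 1.7(22.9) + 0.7(67.2) = 317.0
(5) 1.3(165.0) + 0.2(54.7) + 0.2(22.9) = 214.5 + 10.9 + 4.6 = 230.0
(6) 1.0(165.0) - 1.6(49.9) = 165.0 - 79.8 = 85.2
Combination 2 governs: P_u = 329.3 kips.

329.3 kips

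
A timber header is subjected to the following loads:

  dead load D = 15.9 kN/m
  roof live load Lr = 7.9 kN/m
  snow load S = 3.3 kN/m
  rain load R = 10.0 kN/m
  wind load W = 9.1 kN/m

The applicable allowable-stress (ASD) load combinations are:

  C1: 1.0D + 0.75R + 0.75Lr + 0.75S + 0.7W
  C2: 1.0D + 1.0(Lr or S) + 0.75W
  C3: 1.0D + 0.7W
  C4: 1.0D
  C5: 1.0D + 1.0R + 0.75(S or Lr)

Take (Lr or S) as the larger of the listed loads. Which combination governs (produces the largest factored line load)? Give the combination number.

(Lr or S) → Lr = 7.9 kN/m; (S or Lr) → Lr = 7.9 kN/m.
C1: 1.0(15.9) + 0.75(10.0) + 0.75(7.9) + 0.75(3.3) + 0.7(9.1) = 15.9 + 7.5 + 5.9 + 2.5 + 6.4 = 38.2
C2: 1.0(15.9) + 1.0(7.9) + 0.75(9.1) = 15.9 + 7.9 + 6.8 = 30.6
C3: 1.0(15.9) + 0.7(9.1) = 15.9 + 6.4 = 22.3
C4: 1.0(15.9) = 15.9
C5: 1.0(15.9) + 1.0(10.0) + 0.75(7.9) = 15.9 + 10.0 + 5.9 = 31.8
The largest value is 38.2 kN/m from combination 1.

Combination 1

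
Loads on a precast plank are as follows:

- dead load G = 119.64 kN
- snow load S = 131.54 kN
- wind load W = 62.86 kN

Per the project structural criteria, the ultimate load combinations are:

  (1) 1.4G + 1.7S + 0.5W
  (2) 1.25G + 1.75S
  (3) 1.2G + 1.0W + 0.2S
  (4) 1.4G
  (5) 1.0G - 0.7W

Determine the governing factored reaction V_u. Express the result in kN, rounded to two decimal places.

422.54 kN

(1) 1.4(119.64) + 1.7(131.54) + 0.5(62.86) = 422.54
(2) 1.25(119.64) + 1.75(131.54) = 149.55 + 230.20 = 379.75
(3) 1.2(119.64) + 1.0(62.86) + 0.2(131.54) = 143.57 + 62.86 + 26.31 = 232.74
(4) 1.4(119.64) = 167.50
(5) 1.0(119.64) - 0.7(62.86) = 119.64 - 44.00 = 75.64
Combination 1 governs: V_u = 422.54 kN.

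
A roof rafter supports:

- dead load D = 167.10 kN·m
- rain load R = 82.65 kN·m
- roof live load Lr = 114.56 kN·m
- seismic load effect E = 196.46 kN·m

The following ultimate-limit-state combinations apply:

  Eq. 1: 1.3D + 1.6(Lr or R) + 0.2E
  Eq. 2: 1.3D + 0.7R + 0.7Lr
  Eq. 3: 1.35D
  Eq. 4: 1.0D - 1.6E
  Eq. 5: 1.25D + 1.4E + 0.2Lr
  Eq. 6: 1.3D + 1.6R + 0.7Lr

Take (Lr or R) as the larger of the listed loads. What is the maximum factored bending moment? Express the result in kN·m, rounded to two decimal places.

506.83 kN·m

(Lr or R) → Lr = 114.56 kN·m.
Eq. 1: 1.3(167.10) + 1.6(114.56) + 0.2(196.46) = 217.23 + 183.30 + 39.29 = 439.82
Eq. 2: 1.3(167.10) + 0.7(82.65) + 0.7(114.56) = 217.23 + 57.86 + 80.19 = 355.28
Eq. 3: 1.35(167.10) = 225.59
Eq. 4: 1.0(167.10) - 1.6(196.46) = 167.10 - 314.34 = -147.24
Eq. 5: 1.25(167.10) + 1.4(196.46) + 0.2(114.56) = 208.88 + 275.04 + 22.91 = 506.83
Eq. 6: 1.3(167.10) + 1.6(82.65) + 0.7(114.56) = 217.23 + 132.24 + 80.19 = 429.66
The controlling combination is 5, giving 506.83 kN·m.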